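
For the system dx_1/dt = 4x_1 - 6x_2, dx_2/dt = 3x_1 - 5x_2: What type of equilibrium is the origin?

saddle

A = [[4,-6],[3,-5]]; det(A-λI) = λ^2 + λ - 2.
λ = -2, 1: opposite signs.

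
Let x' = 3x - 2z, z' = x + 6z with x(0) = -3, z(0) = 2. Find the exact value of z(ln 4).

A = [[3,-2],[1,6]]; eigenvalues λ = 4, 5.
Eigenvectors: (-2,1) for λ=4, (-1,1) for λ=5.
From the initial condition, c_1 = 1, c_2 = 1.
z(ln 4) = (1)(4^4)(1) + (1)(4^5)(1) = 1280.

1280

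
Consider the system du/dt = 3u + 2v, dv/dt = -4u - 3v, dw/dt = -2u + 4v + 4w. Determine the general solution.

u(t) = K_1e^(-t) + K_2e^(t), v(t) = -2K_1e^(-t) - K_2e^(t), w(t) = 2K_1e^(-t) + 2K_2e^(t) + K_3e^(4t)

Coefficient matrix A = [[3, 2, 0], [-4, -3, 0], [-2, 4, 4]].
det(A - λI) = 0 gives eigenvalues λ = -1, 1, 4.
For λ=-1: eigenvector (1,-2,2).
For λ=1: eigenvector (1,-1,2).
For λ=4: eigenvector (0,0,1).
General solution: K_1e^(-t)(1,-2,2) + K_2e^(t)(1,-1,2) + K_3e^(4t)(0,0,1).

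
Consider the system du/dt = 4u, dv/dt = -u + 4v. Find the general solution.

Coefficient matrix A = [[4, 0], [-1, 4]].
Characteristic polynomial det(A - λI) = λ^2 - 8λ + 16 = 0.
Single eigenvalue λ = 4 with algebraic multiplicity 2.
Eigenvector v = (0,-1); generalized eigenvector w with (A-λI)w=v is (1,2).
General solution: e^(4t)[c_1·v + c_2·(t·v + w)].

u(t) = c_2e^(4t), v(t) = -c_1e^(4t) - c_2te^(4t) + 2c_2e^(4t)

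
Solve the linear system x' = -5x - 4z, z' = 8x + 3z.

Coefficient matrix A = [[-5, -4], [8, 3]].
Characteristic polynomial det(A - λI) = λ^2 + 2λ + 17 = 0.
Eigenvalues λ = -1 ± 4i (complex conjugate pair).
For λ=-1+4i: an eigenvector is (-1,1) - i(0,-1) = (-1, 1 + i).
A real fundamental pair from Re and Im of e^((-1+4i)t)v: X_1 = e^(-t)(cos(4t)·(-1,1) + sin(4t)·(0,-1)), X_2 = e^(-t)(sin(4t)·(-1,1) - cos(4t)·(0,-1)).
General solution: C_1X_1 + C_2X_2.

x(t) = -C_1e^(-t)cos(4t) - C_2e^(-t)sin(4t), z(t) = -C_1e^(-t)sin(4t) + C_1e^(-t)cos(4t) + C_2e^(-t)sin(4t) + C_2e^(-t)cos(4t)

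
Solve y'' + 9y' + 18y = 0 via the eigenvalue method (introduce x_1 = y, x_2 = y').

Let x_1 = y, x_2 = y'. Then x_1' = x_2 and x_2' = -18x_1 - 9x_2.
A = [[0,1],[-18,-9]]; det(A-λI) = λ^2 + 9λ + 18.
Eigenvalues λ = -6, -3 with eigenvectors (1,-6), (1,-3).

y(t) = K_1e^(-6t) + K_2e^(-3t)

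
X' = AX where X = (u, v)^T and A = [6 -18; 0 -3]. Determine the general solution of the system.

Coefficient matrix A = [[6, -18], [0, -3]].
Characteristic polynomial det(A - λI) = λ^2 - 3λ - 18 = 0.
Eigenvalues λ = -3, 6.
For λ=-3: (A-λI) row 1 is [9, -18], so an eigenvector is (-2, -1).
For λ=6: (A-λI) row 1 is [0, -18], so an eigenvector is (-1, 0).
General solution: c_1e^(-3t)(-2,-1) + c_2e^(6t)(-1,0).

u(t) = -2c_1e^(-3t) - c_2e^(6t), v(t) = -c_1e^(-3t)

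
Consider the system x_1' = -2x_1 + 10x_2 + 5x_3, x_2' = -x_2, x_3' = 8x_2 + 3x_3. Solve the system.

Coefficient matrix A = [[-2, 10, 5], [0, -1, 0], [0, 8, 3]].
det(A - λI) = 0 gives eigenvalues λ = 3, -1, -2.
For λ=3: eigenvector (1,0,1).
For λ=-1: eigenvector (0,1,-2).
For λ=-2: eigenvector (1,0,0).
General solution: C_1e^(3t)(1,0,1) + C_2e^(-t)(0,1,-2) + C_3e^(-2t)(1,0,0).

x_1(t) = C_1e^(3t) + C_3e^(-2t), x_2(t) = C_2e^(-t), x_3(t) = C_1e^(3t) - 2C_2e^(-t)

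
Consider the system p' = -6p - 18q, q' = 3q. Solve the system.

Coefficient matrix A = [[-6, -18], [0, 3]].
Characteristic polynomial det(A - λI) = λ^2 + 3λ - 18 = 0.
Eigenvalues λ = 3, -6.
For λ=3: (A-λI) row 1 is [-9, -18], so an eigenvector is (-2, 1).
For λ=-6: (A-λI) row 1 is [0, -18], so an eigenvector is (-1, 0).
General solution: c_1e^(3t)(-2,1) + c_2e^(-6t)(-1,0).

p(t) = -2c_1e^(3t) - c_2e^(-6t), q(t) = c_1e^(3t)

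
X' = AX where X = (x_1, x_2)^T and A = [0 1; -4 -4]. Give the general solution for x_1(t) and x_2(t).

Coefficient matrix A = [[0, 1], [-4, -4]].
Characteristic polynomial det(A - λI) = λ^2 + 4λ + 4 = 0.
Single eigenvalue λ = -2 with algebraic multiplicity 2.
Eigenvector v = (1,-2); generalized eigenvector w with (A-λI)w=v is (1,-1).
General solution: e^(-2t)[K_1·v + K_2·(t·v + w)].

x_1(t) = K_1e^(-2t) + K_2te^(-2t) + K_2e^(-2t), x_2(t) = -2K_1e^(-2t) - 2K_2te^(-2t) - K_2e^(-2t)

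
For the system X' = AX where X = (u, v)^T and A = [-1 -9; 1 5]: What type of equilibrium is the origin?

A = [[-1,-9],[1,5]]; det(A-λI) = λ^2 - 4λ + 4.
repeated λ = 2 with a single eigenvector.

unstable improper node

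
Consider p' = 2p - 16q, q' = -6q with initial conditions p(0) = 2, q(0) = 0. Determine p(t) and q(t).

p(t) = 2e^(2t), q(t) = 0

Coefficient matrix A = [[2, -16], [0, -6]].
Characteristic polynomial det(A - λI) = λ^2 + 4λ - 12 = 0.
Eigenvalues λ = 2, -6.
For λ=2: (A-λI) row 1 is [0, -16], so an eigenvector is (1, 0).
For λ=-6: (A-λI) row 1 is [8, -16], so an eigenvector is (-2, -1).
General solution: K_1e^(2t)(1,0) + K_2e^(-6t)(-2,-1).
Applying p(0)=2, q(0)=0 gives K_1=2, K_2=0.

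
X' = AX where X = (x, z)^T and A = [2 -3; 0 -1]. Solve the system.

x(t) = -C_1e^(-t) + C_2e^(2t), z(t) = -C_1e^(-t)

Coefficient matrix A = [[2, -3], [0, -1]].
Characteristic polynomial det(A - λI) = λ^2 - λ - 2 = 0.
Eigenvalues λ = -1, 2.
For λ=-1: (A-λI) row 1 is [3, -3], so an eigenvector is (-1, -1).
For λ=2: (A-λI) row 1 is [0, -3], so an eigenvector is (1, 0).
General solution: C_1e^(-t)(-1,-1) + C_2e^(2t)(1,0).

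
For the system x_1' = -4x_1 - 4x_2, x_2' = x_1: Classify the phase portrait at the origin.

stable improper node

A = [[-4,-4],[1,0]]; det(A-λI) = λ^2 + 4λ + 4.
repeated λ = -2 with a single eigenvector.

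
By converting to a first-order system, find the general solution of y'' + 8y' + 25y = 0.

y(t) = c_1e^(-4t)cos(3t) + c_2e^(-4t)sin(3t)

Let x_1 = y, x_2 = y'. Then x_1' = x_2 and x_2' = -25x_1 - 8x_2.
A = [[0,1],[-25,-8]]; det(A-λI) = λ^2 + 8λ + 25.
Eigenvalues λ = -4 ± 3i.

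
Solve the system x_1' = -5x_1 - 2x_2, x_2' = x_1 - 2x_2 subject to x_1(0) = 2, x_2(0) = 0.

Coefficient matrix A = [[-5, -2], [1, -2]].
Characteristic polynomial det(A - λI) = λ^2 + 7λ + 12 = 0.
Eigenvalues λ = -4, -3.
For λ=-4: (A-λI) row 1 is [-1, -2], so an eigenvector is (-2, 1).
For λ=-3: (A-λI) row 1 is [-2, -2], so an eigenvector is (-1, 1).
General solution: K_1e^(-4t)(-2,1) + K_2e^(-3t)(-1,1).
Applying x_1(0)=2, x_2(0)=0 gives K_1=-2, K_2=2.

x_1(t) = -2e^(-3t) + 4e^(-4t), x_2(t) = 2e^(-3t) - 2e^(-4t)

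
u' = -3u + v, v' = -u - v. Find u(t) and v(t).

Coefficient matrix A = [[-3, 1], [-1, -1]].
Characteristic polynomial det(A - λI) = λ^2 + 4λ + 4 = 0.
Single eigenvalue λ = -2 with algebraic multiplicity 2.
Eigenvector v = (1,1); generalized eigenvector w with (A-λI)w=v is (2,3).
General solution: e^(-2t)[c_1·v + c_2·(t·v + w)].

u(t) = c_1e^(-2t) + c_2te^(-2t) + 2c_2e^(-2t), v(t) = c_1e^(-2t) + c_2te^(-2t) + 3c_2e^(-2t)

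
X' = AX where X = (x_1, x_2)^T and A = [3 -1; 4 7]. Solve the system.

x_1(t) = c_1e^(5t) + c_2te^(5t) - c_2e^(5t), x_2(t) = -2c_1e^(5t) - 2c_2te^(5t) + c_2e^(5t)

Coefficient matrix A = [[3, -1], [4, 7]].
Characteristic polynomial det(A - λI) = λ^2 - 10λ + 25 = 0.
Single eigenvalue λ = 5 with algebraic multiplicity 2.
Eigenvector v = (1,-2); generalized eigenvector w with (A-λI)w=v is (-1,1).
General solution: e^(5t)[c_1·v + c_2·(t·v + w)].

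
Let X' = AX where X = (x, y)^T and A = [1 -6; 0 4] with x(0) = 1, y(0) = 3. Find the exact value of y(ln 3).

A = [[1,-6],[0,4]]; eigenvalues λ = 4, 1.
Eigenvectors: (2,-1) for λ=4, (-1,0) for λ=1.
From the initial condition, c_1 = -3, c_2 = -7.
y(ln 3) = (-3)(3^4)(-1) + (-7)(3^1)(0) = 243.

243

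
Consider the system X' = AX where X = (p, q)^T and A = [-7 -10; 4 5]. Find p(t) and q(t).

p(t) = -c_1e^(-t)sin(2t) + 2c_1e^(-t)cos(2t) + 2c_2e^(-t)sin(2t) + c_2e^(-t)cos(2t), q(t) = c_1e^(-t)sin(2t) - c_1e^(-t)cos(2t) - c_2e^(-t)sin(2t) - c_2e^(-t)cos(2t)

Coefficient matrix A = [[-7, -10], [4, 5]].
Characteristic polynomial det(A - λI) = λ^2 + 2λ + 5 = 0.
Eigenvalues λ = -1 ± 2i (complex conjugate pair).
For λ=-1+2i: an eigenvector is (2,-1) - i(-1,1) = (2 + i, -1 - i).
A real fundamental pair from Re and Im of e^((-1+2i)t)v: X_1 = e^(-t)(cos(2t)·(2,-1) + sin(2t)·(-1,1)), X_2 = e^(-t)(sin(2t)·(2,-1) - cos(2t)·(-1,1)).
General solution: c_1X_1 + c_2X_2.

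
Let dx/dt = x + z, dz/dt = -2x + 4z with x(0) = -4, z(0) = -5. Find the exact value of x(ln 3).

A = [[1,1],[-2,4]]; eigenvalues λ = 2, 3.
Eigenvectors: (-1,-1) for λ=2, (-1,-2) for λ=3.
From the initial condition, c_1 = 3, c_2 = 1.
x(ln 3) = (3)(3^2)(-1) + (1)(3^3)(-1) = -54.

-54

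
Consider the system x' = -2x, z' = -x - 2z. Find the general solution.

Coefficient matrix A = [[-2, 0], [-1, -2]].
Characteristic polynomial det(A - λI) = λ^2 + 4λ + 4 = 0.
Single eigenvalue λ = -2 with algebraic multiplicity 2.
Eigenvector v = (0,-1); generalized eigenvector w with (A-λI)w=v is (1,1).
General solution: e^(-2t)[K_1·v + K_2·(t·v + w)].

x(t) = K_2e^(-2t), z(t) = -K_1e^(-2t) - K_2te^(-2t) + K_2e^(-2t)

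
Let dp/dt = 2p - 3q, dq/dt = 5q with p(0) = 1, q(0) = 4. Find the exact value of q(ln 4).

A = [[2,-3],[0,5]]; eigenvalues λ = 2, 5.
Eigenvectors: (1,0) for λ=2, (-1,1) for λ=5.
From the initial condition, c_1 = 5, c_2 = 4.
q(ln 4) = (5)(4^2)(0) + (4)(4^5)(1) = 4096.

4096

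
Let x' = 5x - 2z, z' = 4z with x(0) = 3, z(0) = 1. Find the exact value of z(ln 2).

16

A = [[5,-2],[0,4]]; eigenvalues λ = 4, 5.
Eigenvectors: (-2,-1) for λ=4, (-1,0) for λ=5.
From the initial condition, c_1 = -1, c_2 = -1.
z(ln 2) = (-1)(2^4)(-1) + (-1)(2^5)(0) = 16.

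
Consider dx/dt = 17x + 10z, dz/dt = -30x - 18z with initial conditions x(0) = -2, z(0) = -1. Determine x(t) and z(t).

Coefficient matrix A = [[17, 10], [-30, -18]].
Characteristic polynomial det(A - λI) = λ^2 + λ - 6 = 0.
Eigenvalues λ = 2, -3.
For λ=2: (A-λI) row 1 is [15, 10], so an eigenvector is (-2, 3).
For λ=-3: (A-λI) row 1 is [20, 10], so an eigenvector is (-1, 2).
General solution: K_1e^(2t)(-2,3) + K_2e^(-3t)(-1,2).
Applying x(0)=-2, z(0)=-1 gives K_1=5, K_2=-8.

x(t) = -10e^(2t) + 8e^(-3t), z(t) = 15e^(2t) - 16e^(-3t)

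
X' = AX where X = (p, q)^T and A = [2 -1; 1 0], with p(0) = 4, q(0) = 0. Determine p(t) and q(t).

Coefficient matrix A = [[2, -1], [1, 0]].
Characteristic polynomial det(A - λI) = λ^2 - 2λ + 1 = 0.
Single eigenvalue λ = 1 with algebraic multiplicity 2.
Eigenvector v = (-1,-1); generalized eigenvector w with (A-λI)w=v is (-3,-2).
General solution: e^(t)[K_1·v + K_2·(t·v + w)].
Applying p(0)=4, q(0)=0 gives K_1=8, K_2=-4.

p(t) = 4te^(t) + 4e^(t), q(t) = 4te^(t)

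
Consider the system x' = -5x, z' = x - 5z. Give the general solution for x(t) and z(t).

x(t) = c_2e^(-5t), z(t) = c_1e^(-5t) + c_2te^(-5t) - 2c_2e^(-5t)

Coefficient matrix A = [[-5, 0], [1, -5]].
Characteristic polynomial det(A - λI) = λ^2 + 10λ + 25 = 0.
Single eigenvalue λ = -5 with algebraic multiplicity 2.
Eigenvector v = (0,1); generalized eigenvector w with (A-λI)w=v is (1,-2).
General solution: e^(-5t)[c_1·v + c_2·(t·v + w)].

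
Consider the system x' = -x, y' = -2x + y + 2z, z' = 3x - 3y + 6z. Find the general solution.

Coefficient matrix A = [[-1, 0, 0], [-2, 1, 2], [3, -3, 6]].
det(A - λI) = 0 gives eigenvalues λ = -1, 3, 4.
For λ=-1: eigenvector (1,1,0).
For λ=3: eigenvector (0,1,1).
For λ=4: eigenvector (0,2,3).
General solution: c_1e^(-t)(1,1,0) + c_2e^(3t)(0,1,1) + c_3e^(4t)(0,2,3).

x(t) = c_1e^(-t), y(t) = c_1e^(-t) + c_2e^(3t) + 2c_3e^(4t), z(t) = c_2e^(3t) + 3c_3e^(4t)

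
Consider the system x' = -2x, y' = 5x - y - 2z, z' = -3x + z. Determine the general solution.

x(t) = C_2e^(-2t), y(t) = C_1e^(-t) - 3C_2e^(-2t) - C_3e^(t), z(t) = C_2e^(-2t) + C_3e^(t)

Coefficient matrix A = [[-2, 0, 0], [5, -1, -2], [-3, 0, 1]].
det(A - λI) = 0 gives eigenvalues λ = -1, -2, 1.
For λ=-1: eigenvector (0,1,0).
For λ=-2: eigenvector (1,-3,1).
For λ=1: eigenvector (0,-1,1).
General solution: C_1e^(-t)(0,1,0) + C_2e^(-2t)(1,-3,1) + C_3e^(t)(0,-1,1).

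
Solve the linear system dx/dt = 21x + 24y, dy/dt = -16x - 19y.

x(t) = 3c_1e^(5t) - c_2e^(-3t), y(t) = -2c_1e^(5t) + c_2e^(-3t)

Coefficient matrix A = [[21, 24], [-16, -19]].
Characteristic polynomial det(A - λI) = λ^2 - 2λ - 15 = 0.
Eigenvalues λ = 5, -3.
For λ=5: (A-λI) row 1 is [16, 24], so an eigenvector is (3, -2).
For λ=-3: (A-λI) row 1 is [24, 24], so an eigenvector is (-1, 1).
General solution: c_1e^(5t)(3,-2) + c_2e^(-3t)(-1,1).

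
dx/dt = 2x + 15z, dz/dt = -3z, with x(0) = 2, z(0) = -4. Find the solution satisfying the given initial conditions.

x(t) = -10e^(2t) + 12e^(-3t), z(t) = -4e^(-3t)

Coefficient matrix A = [[2, 15], [0, -3]].
Characteristic polynomial det(A - λI) = λ^2 + λ - 6 = 0.
Eigenvalues λ = -3, 2.
For λ=-3: (A-λI) row 1 is [5, 15], so an eigenvector is (3, -1).
For λ=2: (A-λI) row 1 is [0, 15], so an eigenvector is (1, 0).
General solution: c_1e^(-3t)(3,-1) + c_2e^(2t)(1,0).
Applying x(0)=2, z(0)=-4 gives c_1=4, c_2=-10.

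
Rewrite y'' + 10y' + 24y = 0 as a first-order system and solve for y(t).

y(t) = c_1e^(-4t) + c_2e^(-6t)

Let x_1 = y, x_2 = y'. Then x_1' = x_2 and x_2' = -24x_1 - 10x_2.
A = [[0,1],[-24,-10]]; det(A-λI) = λ^2 + 10λ + 24.
Eigenvalues λ = -4, -6 with eigenvectors (1,-4), (1,-6).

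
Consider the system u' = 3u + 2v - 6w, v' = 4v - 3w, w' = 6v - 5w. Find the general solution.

Coefficient matrix A = [[3, 2, -6], [0, 4, -3], [0, 6, -5]].
det(A - λI) = 0 gives eigenvalues λ = 3, -2, 1.
For λ=3: eigenvector (1,0,0).
For λ=-2: eigenvector (-2,-1,-2).
For λ=1: eigenvector (2,1,1).
General solution: C_1e^(3t)(1,0,0) + C_2e^(-2t)(-2,-1,-2) + C_3e^(t)(2,1,1).

u(t) = C_1e^(3t) - 2C_2e^(-2t) + 2C_3e^(t), v(t) = -C_2e^(-2t) + C_3e^(t), w(t) = -2C_2e^(-2t) + C_3e^(t)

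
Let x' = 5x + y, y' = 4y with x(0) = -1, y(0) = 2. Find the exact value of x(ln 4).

512

A = [[5,1],[0,4]]; eigenvalues λ = 5, 4.
Eigenvectors: (1,0) for λ=5, (1,-1) for λ=4.
From the initial condition, c_1 = 1, c_2 = -2.
x(ln 4) = (1)(4^5)(1) + (-2)(4^4)(1) = 512.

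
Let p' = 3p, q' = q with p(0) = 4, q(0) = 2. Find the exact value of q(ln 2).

A = [[3,0],[0,1]]; eigenvalues λ = 1, 3.
Eigenvectors: (0,1) for λ=1, (-1,0) for λ=3.
From the initial condition, c_1 = 2, c_2 = -4.
q(ln 2) = (2)(2^1)(1) + (-4)(2^3)(0) = 4.

4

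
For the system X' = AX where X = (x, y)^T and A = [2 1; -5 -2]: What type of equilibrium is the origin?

center

A = [[2,1],[-5,-2]]; det(A-λI) = λ^2 + 1.
λ = 0 ± i: zero real part.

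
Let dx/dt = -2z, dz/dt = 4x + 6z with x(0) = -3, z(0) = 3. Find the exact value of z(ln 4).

48

A = [[0,-2],[4,6]]; eigenvalues λ = 4, 2.
Eigenvectors: (-1,2) for λ=4, (1,-1) for λ=2.
From the initial condition, c_1 = 0, c_2 = -3.
z(ln 4) = (0)(4^4)(2) + (-3)(4^2)(-1) = 48.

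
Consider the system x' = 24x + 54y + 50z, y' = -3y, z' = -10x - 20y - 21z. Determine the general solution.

Coefficient matrix A = [[24, 54, 50], [0, -3, 0], [-10, -20, -21]].
det(A - λI) = 0 gives eigenvalues λ = 4, -1, -3.
For λ=4: eigenvector (5,0,-2).
For λ=-1: eigenvector (-2,0,1).
For λ=-3: eigenvector (-2,1,0).
General solution: K_1e^(4t)(5,0,-2) + K_2e^(-t)(-2,0,1) + K_3e^(-3t)(-2,1,0).

x(t) = 5K_1e^(4t) - 2K_2e^(-t) - 2K_3e^(-3t), y(t) = K_3e^(-3t), z(t) = -2K_1e^(4t) + K_2e^(-t)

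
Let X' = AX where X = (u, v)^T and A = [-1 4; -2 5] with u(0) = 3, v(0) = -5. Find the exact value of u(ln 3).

-303

A = [[-1,4],[-2,5]]; eigenvalues λ = 3, 1.
Eigenvectors: (-1,-1) for λ=3, (2,1) for λ=1.
From the initial condition, c_1 = 13, c_2 = 8.
u(ln 3) = (13)(3^3)(-1) + (8)(3^1)(2) = -303.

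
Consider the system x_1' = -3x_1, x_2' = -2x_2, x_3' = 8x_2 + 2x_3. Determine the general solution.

x_1(t) = c_1e^(-3t), x_2(t) = -c_3e^(-2t), x_3(t) = c_2e^(2t) + 2c_3e^(-2t)

Coefficient matrix A = [[-3, 0, 0], [0, -2, 0], [0, 8, 2]].
det(A - λI) = 0 gives eigenvalues λ = -3, 2, -2.
For λ=-3: eigenvector (1,0,0).
For λ=2: eigenvector (0,0,1).
For λ=-2: eigenvector (0,-1,2).
General solution: c_1e^(-3t)(1,0,0) + c_2e^(2t)(0,0,1) + c_3e^(-2t)(0,-1,2).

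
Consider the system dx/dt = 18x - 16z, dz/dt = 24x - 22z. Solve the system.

x(t) = -C_1e^(2t) - 2C_2e^(-6t), z(t) = -C_1e^(2t) - 3C_2e^(-6t)

Coefficient matrix A = [[18, -16], [24, -22]].
Characteristic polynomial det(A - λI) = λ^2 + 4λ - 12 = 0.
Eigenvalues λ = 2, -6.
For λ=2: (A-λI) row 1 is [16, -16], so an eigenvector is (-1, -1).
For λ=-6: (A-λI) row 1 is [24, -16], so an eigenvector is (-2, -3).
General solution: C_1e^(2t)(-1,-1) + C_2e^(-6t)(-2,-3).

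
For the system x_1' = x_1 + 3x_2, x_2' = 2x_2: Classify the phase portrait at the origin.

unstable node

A = [[1,3],[0,2]]; det(A-λI) = λ^2 - 3λ + 2.
λ = 1, 2: both positive.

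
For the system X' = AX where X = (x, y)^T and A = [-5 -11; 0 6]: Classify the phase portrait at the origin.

saddle

A = [[-5,-11],[0,6]]; det(A-λI) = λ^2 - λ - 30.
λ = -5, 6: opposite signs.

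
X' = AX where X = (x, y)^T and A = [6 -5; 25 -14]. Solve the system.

Coefficient matrix A = [[6, -5], [25, -14]].
Characteristic polynomial det(A - λI) = λ^2 + 8λ + 41 = 0.
Eigenvalues λ = -4 ± 5i (complex conjugate pair).
For λ=-4+5i: an eigenvector is (-1,-2) - i(0,-1) = (-1, -2 + i).
A real fundamental pair from Re and Im of e^((-4+5i)t)v: X_1 = e^(-4t)(cos(5t)·(-1,-2) + sin(5t)·(0,-1)), X_2 = e^(-4t)(sin(5t)·(-1,-2) - cos(5t)·(0,-1)).
General solution: C_1X_1 + C_2X_2.

x(t) = -C_1e^(-4t)cos(5t) - C_2e^(-4t)sin(5t), y(t) = -C_1e^(-4t)sin(5t) - 2C_1e^(-4t)cos(5t) - 2C_2e^(-4t)sin(5t) + C_2e^(-4t)cos(5t)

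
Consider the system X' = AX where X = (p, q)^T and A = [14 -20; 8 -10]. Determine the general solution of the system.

Coefficient matrix A = [[14, -20], [8, -10]].
Characteristic polynomial det(A - λI) = λ^2 - 4λ + 20 = 0.
Eigenvalues λ = 2 ± 4i (complex conjugate pair).
For λ=2+4i: an eigenvector is (-1,-1) - i(2,1) = (-1 - 2i, -1 - i).
A real fundamental pair from Re and Im of e^((2+4i)t)v: X_1 = e^(2t)(cos(4t)·(-1,-1) + sin(4t)·(2,1)), X_2 = e^(2t)(sin(4t)·(-1,-1) - cos(4t)·(2,1)).
General solution: C_1X_1 + C_2X_2.

p(t) = 2C_1e^(2t)sin(4t) - C_1e^(2t)cos(4t) - C_2e^(2t)sin(4t) - 2C_2e^(2t)cos(4t), q(t) = C_1e^(2t)sin(4t) - C_1e^(2t)cos(4t) - C_2e^(2t)sin(4t) - C_2e^(2t)cos(4t)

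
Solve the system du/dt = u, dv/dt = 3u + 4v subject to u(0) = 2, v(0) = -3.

u(t) = 2e^(t), v(t) = -e^(4t) - 2e^(t)

Coefficient matrix A = [[1, 0], [3, 4]].
Characteristic polynomial det(A - λI) = λ^2 - 5λ + 4 = 0.
Eigenvalues λ = 4, 1.
For λ=4: (A-λI) row 1 is [-3, 0], so an eigenvector is (0, 1).
For λ=1: (A-λI) row 2 is [3, 3], so an eigenvector is (-1, 1).
General solution: C_1e^(4t)(0,1) + C_2e^(t)(-1,1).
Applying u(0)=2, v(0)=-3 gives C_1=-1, C_2=-2.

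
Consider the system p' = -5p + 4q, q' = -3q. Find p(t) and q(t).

Coefficient matrix A = [[-5, 4], [0, -3]].
Characteristic polynomial det(A - λI) = λ^2 + 8λ + 15 = 0.
Eigenvalues λ = -5, -3.
For λ=-5: (A-λI) row 1 is [0, 4], so an eigenvector is (-1, 0).
For λ=-3: (A-λI) row 1 is [-2, 4], so an eigenvector is (2, 1).
General solution: c_1e^(-5t)(-1,0) + c_2e^(-3t)(2,1).

p(t) = -c_1e^(-5t) + 2c_2e^(-3t), q(t) = c_2e^(-3t)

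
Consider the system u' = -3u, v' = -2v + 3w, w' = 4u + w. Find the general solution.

Coefficient matrix A = [[-3, 0, 0], [0, -2, 3], [4, 0, 1]].
det(A - λI) = 0 gives eigenvalues λ = -2, 1, -3.
For λ=-2: eigenvector (0,-1,0).
For λ=1: eigenvector (0,1,1).
For λ=-3: eigenvector (1,3,-1).
General solution: c_1e^(-2t)(0,-1,0) + c_2e^(t)(0,1,1) + c_3e^(-3t)(1,3,-1).

u(t) = c_3e^(-3t), v(t) = -c_1e^(-2t) + c_2e^(t) + 3c_3e^(-3t), w(t) = c_2e^(t) - c_3e^(-3t)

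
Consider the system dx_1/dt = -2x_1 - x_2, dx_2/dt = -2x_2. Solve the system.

Coefficient matrix A = [[-2, -1], [0, -2]].
Characteristic polynomial det(A - λI) = λ^2 + 4λ + 4 = 0.
Single eigenvalue λ = -2 with algebraic multiplicity 2.
Eigenvector v = (1,0); generalized eigenvector w with (A-λI)w=v is (-3,-1).
General solution: e^(-2t)[c_1·v + c_2·(t·v + w)].

x_1(t) = c_1e^(-2t) + c_2te^(-2t) - 3c_2e^(-2t), x_2(t) = -c_2e^(-2t)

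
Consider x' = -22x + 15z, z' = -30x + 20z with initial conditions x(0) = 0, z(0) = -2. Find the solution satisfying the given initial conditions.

Coefficient matrix A = [[-22, 15], [-30, 20]].
Characteristic polynomial det(A - λI) = λ^2 + 2λ + 10 = 0.
Eigenvalues λ = -1 ± 3i (complex conjugate pair).
For λ=-1+3i: an eigenvector is (1,1) - i(-2,-3) = (1 + 2i, 1 + 3i).
A real fundamental pair from Re and Im of e^((-1+3i)t)v: X_1 = e^(-t)(cos(3t)·(1,1) + sin(3t)·(-2,-3)), X_2 = e^(-t)(sin(3t)·(1,1) - cos(3t)·(-2,-3)).
General solution: C_1X_1 + C_2X_2.
Applying x(0)=0, z(0)=-2 gives C_1=4, C_2=-2.

x(t) = -10e^(-t)sin(3t), z(t) = -14e^(-t)sin(3t) - 2e^(-t)cos(3t)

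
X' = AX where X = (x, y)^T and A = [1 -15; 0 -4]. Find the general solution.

Coefficient matrix A = [[1, -15], [0, -4]].
Characteristic polynomial det(A - λI) = λ^2 + 3λ - 4 = 0.
Eigenvalues λ = -4, 1.
For λ=-4: (A-λI) row 1 is [5, -15], so an eigenvector is (-3, -1).
For λ=1: (A-λI) row 1 is [0, -15], so an eigenvector is (-1, 0).
General solution: c_1e^(-4t)(-3,-1) + c_2e^(t)(-1,0).

x(t) = -3c_1e^(-4t) - c_2e^(t), y(t) = -c_1e^(-4t)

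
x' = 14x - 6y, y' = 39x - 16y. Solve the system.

Coefficient matrix A = [[14, -6], [39, -16]].
Characteristic polynomial det(A - λI) = λ^2 + 2λ + 10 = 0.
Eigenvalues λ = -1 ± 3i (complex conjugate pair).
For λ=-1+3i: an eigenvector is (1,2) - i(1,3) = (1 - i, 2 - 3i).
A real fundamental pair from Re and Im of e^((-1+3i)t)v: X_1 = e^(-t)(cos(3t)·(1,2) + sin(3t)·(1,3)), X_2 = e^(-t)(sin(3t)·(1,2) - cos(3t)·(1,3)).
General solution: C_1X_1 + C_2X_2.

x(t) = C_1e^(-t)sin(3t) + C_1e^(-t)cos(3t) + C_2e^(-t)sin(3t) - C_2e^(-t)cos(3t), y(t) = 3C_1e^(-t)sin(3t) + 2C_1e^(-t)cos(3t) + 2C_2e^(-t)sin(3t) - 3C_2e^(-t)cos(3t)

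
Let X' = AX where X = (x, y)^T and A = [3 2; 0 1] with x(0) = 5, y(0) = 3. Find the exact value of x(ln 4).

A = [[3,2],[0,1]]; eigenvalues λ = 3, 1.
Eigenvectors: (1,0) for λ=3, (1,-1) for λ=1.
From the initial condition, c_1 = 8, c_2 = -3.
x(ln 4) = (8)(4^3)(1) + (-3)(4^1)(1) = 500.

500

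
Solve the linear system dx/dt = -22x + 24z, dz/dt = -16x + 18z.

Coefficient matrix A = [[-22, 24], [-16, 18]].
Characteristic polynomial det(A - λI) = λ^2 + 4λ - 12 = 0.
Eigenvalues λ = 2, -6.
For λ=2: (A-λI) row 1 is [-24, 24], so an eigenvector is (1, 1).
For λ=-6: (A-λI) row 1 is [-16, 24], so an eigenvector is (-3, -2).
General solution: K_1e^(2t)(1,1) + K_2e^(-6t)(-3,-2).

x(t) = K_1e^(2t) - 3K_2e^(-6t), z(t) = K_1e^(2t) - 2K_2e^(-6t)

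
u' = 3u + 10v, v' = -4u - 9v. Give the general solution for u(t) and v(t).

Coefficient matrix A = [[3, 10], [-4, -9]].
Characteristic polynomial det(A - λI) = λ^2 + 6λ + 13 = 0.
Eigenvalues λ = -3 ± 2i (complex conjugate pair).
For λ=-3+2i: an eigenvector is (-1,1) - i(2,-1) = (-1 - 2i, 1 + i).
A real fundamental pair from Re and Im of e^((-3+2i)t)v: X_1 = e^(-3t)(cos(2t)·(-1,1) + sin(2t)·(2,-1)), X_2 = e^(-3t)(sin(2t)·(-1,1) - cos(2t)·(2,-1)).
General solution: K_1X_1 + K_2X_2.

u(t) = 2K_1e^(-3t)sin(2t) - K_1e^(-3t)cos(2t) - K_2e^(-3t)sin(2t) - 2K_2e^(-3t)cos(2t), v(t) = -K_1e^(-3t)sin(2t) + K_1e^(-3t)cos(2t) + K_2e^(-3t)sin(2t) + K_2e^(-3t)cos(2t)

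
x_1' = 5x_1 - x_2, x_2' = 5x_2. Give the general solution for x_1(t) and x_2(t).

Coefficient matrix A = [[5, -1], [0, 5]].
Characteristic polynomial det(A - λI) = λ^2 - 10λ + 25 = 0.
Single eigenvalue λ = 5 with algebraic multiplicity 2.
Eigenvector v = (-1,0); generalized eigenvector w with (A-λI)w=v is (-1,1).
General solution: e^(5t)[c_1·v + c_2·(t·v + w)].

x_1(t) = -c_1e^(5t) - c_2te^(5t) - c_2e^(5t), x_2(t) = c_2e^(5t)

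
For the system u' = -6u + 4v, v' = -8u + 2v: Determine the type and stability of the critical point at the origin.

A = [[-6,4],[-8,2]]; det(A-λI) = λ^2 + 4λ + 20.
λ = -2 ± 4i: negative real part.

stable spiral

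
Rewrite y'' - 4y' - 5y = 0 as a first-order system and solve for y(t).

Let x_1 = y, x_2 = y'. Then x_1' = x_2 and x_2' = 5x_1 + 4x_2.
A = [[0,1],[5,4]]; det(A-λI) = λ^2 - 4λ - 5.
Eigenvalues λ = -1, 5 with eigenvectors (1,-1), (1,5).

y(t) = C_1e^(-t) + C_2e^(5t)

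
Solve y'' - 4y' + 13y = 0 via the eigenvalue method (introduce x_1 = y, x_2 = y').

y(t) = K_1e^(2t)cos(3t) + K_2e^(2t)sin(3t)

Let x_1 = y, x_2 = y'. Then x_1' = x_2 and x_2' = -13x_1 + 4x_2.
A = [[0,1],[-13,4]]; det(A-λI) = λ^2 - 4λ + 13.
Eigenvalues λ = 2 ± 3i.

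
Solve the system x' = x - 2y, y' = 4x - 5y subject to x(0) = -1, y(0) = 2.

Coefficient matrix A = [[1, -2], [4, -5]].
Characteristic polynomial det(A - λI) = λ^2 + 4λ + 3 = 0.
Eigenvalues λ = -1, -3.
For λ=-1: (A-λI) row 1 is [2, -2], so an eigenvector is (1, 1).
For λ=-3: (A-λI) row 1 is [4, -2], so an eigenvector is (1, 2).
General solution: K_1e^(-t)(1,1) + K_2e^(-3t)(1,2).
Applying x(0)=-1, y(0)=2 gives K_1=-4, K_2=3.

x(t) = -4e^(-t) + 3e^(-3t), y(t) = -4e^(-t) + 6e^(-3t)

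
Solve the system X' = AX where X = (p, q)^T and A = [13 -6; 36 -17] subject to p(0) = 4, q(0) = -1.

Coefficient matrix A = [[13, -6], [36, -17]].
Characteristic polynomial det(A - λI) = λ^2 + 4λ - 5 = 0.
Eigenvalues λ = -5, 1.
For λ=-5: (A-λI) row 1 is [18, -6], so an eigenvector is (1, 3).
For λ=1: (A-λI) row 1 is [12, -6], so an eigenvector is (1, 2).
General solution: K_1e^(-5t)(1,3) + K_2e^(t)(1,2).
Applying p(0)=4, q(0)=-1 gives K_1=-9, K_2=13.

p(t) = 13e^(t) - 9e^(-5t), q(t) = 26e^(t) - 27e^(-5t)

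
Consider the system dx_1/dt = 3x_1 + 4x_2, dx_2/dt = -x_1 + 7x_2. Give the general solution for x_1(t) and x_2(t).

x_1(t) = -2C_1e^(5t) - 2C_2te^(5t) - C_2e^(5t), x_2(t) = -C_1e^(5t) - C_2te^(5t) - C_2e^(5t)

Coefficient matrix A = [[3, 4], [-1, 7]].
Characteristic polynomial det(A - λI) = λ^2 - 10λ + 25 = 0.
Single eigenvalue λ = 5 with algebraic multiplicity 2.
Eigenvector v = (-2,-1); generalized eigenvector w with (A-λI)w=v is (-1,-1).
General solution: e^(5t)[C_1·v + C_2·(t·v + w)].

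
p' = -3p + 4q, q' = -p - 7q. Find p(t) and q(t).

Coefficient matrix A = [[-3, 4], [-1, -7]].
Characteristic polynomial det(A - λI) = λ^2 + 10λ + 25 = 0.
Single eigenvalue λ = -5 with algebraic multiplicity 2.
Eigenvector v = (-2,1); generalized eigenvector w with (A-λI)w=v is (-3,1).
General solution: e^(-5t)[c_1·v + c_2·(t·v + w)].

p(t) = -2c_1e^(-5t) - 2c_2te^(-5t) - 3c_2e^(-5t), q(t) = c_1e^(-5t) + c_2te^(-5t) + c_2e^(-5t)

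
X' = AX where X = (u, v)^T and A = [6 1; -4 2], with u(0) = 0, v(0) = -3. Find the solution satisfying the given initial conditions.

u(t) = -3te^(4t), v(t) = 6te^(4t) - 3e^(4t)

Coefficient matrix A = [[6, 1], [-4, 2]].
Characteristic polynomial det(A - λI) = λ^2 - 8λ + 16 = 0.
Single eigenvalue λ = 4 with algebraic multiplicity 2.
Eigenvector v = (-1,2); generalized eigenvector w with (A-λI)w=v is (0,-1).
General solution: e^(4t)[C_1·v + C_2·(t·v + w)].
Applying u(0)=0, v(0)=-3 gives C_1=0, C_2=3.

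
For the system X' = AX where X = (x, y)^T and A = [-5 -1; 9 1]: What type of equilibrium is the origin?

A = [[-5,-1],[9,1]]; det(A-λI) = λ^2 + 4λ + 4.
repeated λ = -2 with a single eigenvector.

stable improper node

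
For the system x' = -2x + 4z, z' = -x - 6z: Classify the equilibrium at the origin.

stable improper node

A = [[-2,4],[-1,-6]]; det(A-λI) = λ^2 + 8λ + 16.
repeated λ = -4 with a single eigenvector.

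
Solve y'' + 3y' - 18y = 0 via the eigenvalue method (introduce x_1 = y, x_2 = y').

y(t) = K_1e^(-6t) + K_2e^(3t)

Let x_1 = y, x_2 = y'. Then x_1' = x_2 and x_2' = 18x_1 - 3x_2.
A = [[0,1],[18,-3]]; det(A-λI) = λ^2 + 3λ - 18.
Eigenvalues λ = -6, 3 with eigenvectors (1,-6), (1,3).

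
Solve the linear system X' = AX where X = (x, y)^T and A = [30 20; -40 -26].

x(t) = -C_1e^(2t)sin(4t) + 2C_1e^(2t)cos(4t) + 2C_2e^(2t)sin(4t) + C_2e^(2t)cos(4t), y(t) = C_1e^(2t)sin(4t) - 3C_1e^(2t)cos(4t) - 3C_2e^(2t)sin(4t) - C_2e^(2t)cos(4t)

Coefficient matrix A = [[30, 20], [-40, -26]].
Characteristic polynomial det(A - λI) = λ^2 - 4λ + 20 = 0.
Eigenvalues λ = 2 ± 4i (complex conjugate pair).
For λ=2+4i: an eigenvector is (2,-3) - i(-1,1) = (2 + i, -3 - i).
A real fundamental pair from Re and Im of e^((2+4i)t)v: X_1 = e^(2t)(cos(4t)·(2,-3) + sin(4t)·(-1,1)), X_2 = e^(2t)(sin(4t)·(2,-3) - cos(4t)·(-1,1)).
General solution: C_1X_1 + C_2X_2.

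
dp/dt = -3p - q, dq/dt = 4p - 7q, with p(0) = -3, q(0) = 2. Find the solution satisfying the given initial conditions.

p(t) = -8te^(-5t) - 3e^(-5t), q(t) = -16te^(-5t) + 2e^(-5t)

Coefficient matrix A = [[-3, -1], [4, -7]].
Characteristic polynomial det(A - λI) = λ^2 + 10λ + 25 = 0.
Single eigenvalue λ = -5 with algebraic multiplicity 2.
Eigenvector v = (1,2); generalized eigenvector w with (A-λI)w=v is (2,3).
General solution: e^(-5t)[C_1·v + C_2·(t·v + w)].
Applying p(0)=-3, q(0)=2 gives C_1=13, C_2=-8.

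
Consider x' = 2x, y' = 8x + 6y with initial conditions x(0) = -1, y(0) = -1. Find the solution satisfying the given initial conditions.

Coefficient matrix A = [[2, 0], [8, 6]].
Characteristic polynomial det(A - λI) = λ^2 - 8λ + 12 = 0.
Eigenvalues λ = 2, 6.
For λ=2: (A-λI) row 2 is [8, 4], so an eigenvector is (1, -2).
For λ=6: (A-λI) row 1 is [-4, 0], so an eigenvector is (0, 1).
General solution: C_1e^(2t)(1,-2) + C_2e^(6t)(0,1).
Applying x(0)=-1, y(0)=-1 gives C_1=-1, C_2=-3.

x(t) = -e^(2t), y(t) = -3e^(6t) + 2e^(2t)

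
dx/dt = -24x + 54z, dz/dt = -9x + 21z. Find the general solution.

Coefficient matrix A = [[-24, 54], [-9, 21]].
Characteristic polynomial det(A - λI) = λ^2 + 3λ - 18 = 0.
Eigenvalues λ = 3, -6.
For λ=3: (A-λI) row 1 is [-27, 54], so an eigenvector is (-2, -1).
For λ=-6: (A-λI) row 1 is [-18, 54], so an eigenvector is (3, 1).
General solution: c_1e^(3t)(-2,-1) + c_2e^(-6t)(3,1).

x(t) = -2c_1e^(3t) + 3c_2e^(-6t), z(t) = -c_1e^(3t) + c_2e^(-6t)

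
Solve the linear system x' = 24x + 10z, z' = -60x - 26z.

x(t) = -c_1e^(-6t) - c_2e^(4t), z(t) = 3c_1e^(-6t) + 2c_2e^(4t)

Coefficient matrix A = [[24, 10], [-60, -26]].
Characteristic polynomial det(A - λI) = λ^2 + 2λ - 24 = 0.
Eigenvalues λ = -6, 4.
For λ=-6: (A-λI) row 1 is [30, 10], so an eigenvector is (-1, 3).
For λ=4: (A-λI) row 1 is [20, 10], so an eigenvector is (-1, 2).
General solution: c_1e^(-6t)(-1,3) + c_2e^(4t)(-1,2).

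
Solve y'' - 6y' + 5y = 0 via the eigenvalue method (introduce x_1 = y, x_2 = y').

y(t) = C_1e^(t) + C_2e^(5t)

Let x_1 = y, x_2 = y'. Then x_1' = x_2 and x_2' = -5x_1 + 6x_2.
A = [[0,1],[-5,6]]; det(A-λI) = λ^2 - 6λ + 5.
Eigenvalues λ = 1, 5 with eigenvectors (1,1), (1,5).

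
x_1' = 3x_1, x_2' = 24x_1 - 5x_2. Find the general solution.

Coefficient matrix A = [[3, 0], [24, -5]].
Characteristic polynomial det(A - λI) = λ^2 + 2λ - 15 = 0.
Eigenvalues λ = 3, -5.
For λ=3: (A-λI) row 2 is [24, -8], so an eigenvector is (-1, -3).
For λ=-5: (A-λI) row 1 is [8, 0], so an eigenvector is (0, -1).
General solution: c_1e^(3t)(-1,-3) + c_2e^(-5t)(0,-1).

x_1(t) = -c_1e^(3t), x_2(t) = -3c_1e^(3t) - c_2e^(-5t)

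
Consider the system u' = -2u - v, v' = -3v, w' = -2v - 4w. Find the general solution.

Coefficient matrix A = [[-2, -1, 0], [0, -3, 0], [0, -2, -4]].
det(A - λI) = 0 gives eigenvalues λ = -3, -2, -4.
For λ=-3: eigenvector (1,1,-2).
For λ=-2: eigenvector (1,0,0).
For λ=-4: eigenvector (0,0,1).
General solution: c_1e^(-3t)(1,1,-2) + c_2e^(-2t)(1,0,0) + c_3e^(-4t)(0,0,1).

u(t) = c_1e^(-3t) + c_2e^(-2t), v(t) = c_1e^(-3t), w(t) = -2c_1e^(-3t) + c_3e^(-4t)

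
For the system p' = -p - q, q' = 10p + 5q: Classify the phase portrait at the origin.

unstable spiral

A = [[-1,-1],[10,5]]; det(A-λI) = λ^2 - 4λ + 5.
λ = 2 ± i: positive real part.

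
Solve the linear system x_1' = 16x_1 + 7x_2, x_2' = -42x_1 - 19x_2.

Coefficient matrix A = [[16, 7], [-42, -19]].
Characteristic polynomial det(A - λI) = λ^2 + 3λ - 10 = 0.
Eigenvalues λ = 2, -5.
For λ=2: (A-λI) row 1 is [14, 7], so an eigenvector is (-1, 2).
For λ=-5: (A-λI) row 1 is [21, 7], so an eigenvector is (-1, 3).
General solution: c_1e^(2t)(-1,2) + c_2e^(-5t)(-1,3).

x_1(t) = -c_1e^(2t) - c_2e^(-5t), x_2(t) = 2c_1e^(2t) + 3c_2e^(-5t)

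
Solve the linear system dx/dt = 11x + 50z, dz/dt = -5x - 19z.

Coefficient matrix A = [[11, 50], [-5, -19]].
Characteristic polynomial det(A - λI) = λ^2 + 8λ + 41 = 0.
Eigenvalues λ = -4 ± 5i (complex conjugate pair).
For λ=-4+5i: an eigenvector is (1,0) - i(3,-1) = (1 - 3i, 0 + i).
A real fundamental pair from Re and Im of e^((-4+5i)t)v: X_1 = e^(-4t)(cos(5t)·(1,0) + sin(5t)·(3,-1)), X_2 = e^(-4t)(sin(5t)·(1,0) - cos(5t)·(3,-1)).
General solution: K_1X_1 + K_2X_2.

x(t) = 3K_1e^(-4t)sin(5t) + K_1e^(-4t)cos(5t) + K_2e^(-4t)sin(5t) - 3K_2e^(-4t)cos(5t), z(t) = -K_1e^(-4t)sin(5t) + K_2e^(-4t)cos(5t)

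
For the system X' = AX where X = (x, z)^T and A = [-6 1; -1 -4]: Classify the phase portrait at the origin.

A = [[-6,1],[-1,-4]]; det(A-λI) = λ^2 + 10λ + 25.
repeated λ = -5 with a single eigenvector.

stable improper node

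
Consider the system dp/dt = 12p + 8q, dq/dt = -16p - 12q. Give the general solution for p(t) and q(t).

Coefficient matrix A = [[12, 8], [-16, -12]].
Characteristic polynomial det(A - λI) = λ^2 - 16 = 0.
Eigenvalues λ = -4, 4.
For λ=-4: (A-λI) row 1 is [16, 8], so an eigenvector is (1, -2).
For λ=4: (A-λI) row 1 is [8, 8], so an eigenvector is (-1, 1).
General solution: c_1e^(-4t)(1,-2) + c_2e^(4t)(-1,1).

p(t) = c_1e^(-4t) - c_2e^(4t), q(t) = -2c_1e^(-4t) + c_2e^(4t)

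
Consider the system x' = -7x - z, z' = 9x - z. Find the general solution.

Coefficient matrix A = [[-7, -1], [9, -1]].
Characteristic polynomial det(A - λI) = λ^2 + 8λ + 16 = 0.
Single eigenvalue λ = -4 with algebraic multiplicity 2.
Eigenvector v = (-1,3); generalized eigenvector w with (A-λI)w=v is (1,-2).
General solution: e^(-4t)[K_1·v + K_2·(t·v + w)].

x(t) = -K_1e^(-4t) - K_2te^(-4t) + K_2e^(-4t), z(t) = 3K_1e^(-4t) + 3K_2te^(-4t) - 2K_2e^(-4t)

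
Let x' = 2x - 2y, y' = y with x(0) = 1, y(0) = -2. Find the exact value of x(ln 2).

12

A = [[2,-2],[0,1]]; eigenvalues λ = 2, 1.
Eigenvectors: (1,0) for λ=2, (2,1) for λ=1.
From the initial condition, c_1 = 5, c_2 = -2.
x(ln 2) = (5)(2^2)(1) + (-2)(2^1)(2) = 12.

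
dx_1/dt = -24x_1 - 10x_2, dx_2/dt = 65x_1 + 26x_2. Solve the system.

x_1(t) = c_1e^(t)sin(5t) - c_1e^(t)cos(5t) - c_2e^(t)sin(5t) - c_2e^(t)cos(5t), x_2(t) = -3c_1e^(t)sin(5t) + 2c_1e^(t)cos(5t) + 2c_2e^(t)sin(5t) + 3c_2e^(t)cos(5t)

Coefficient matrix A = [[-24, -10], [65, 26]].
Characteristic polynomial det(A - λI) = λ^2 - 2λ + 26 = 0.
Eigenvalues λ = 1 ± 5i (complex conjugate pair).
For λ=1+5i: an eigenvector is (-1,2) - i(1,-3) = (-1 - i, 2 + 3i).
A real fundamental pair from Re and Im of e^((1+5i)t)v: X_1 = e^(t)(cos(5t)·(-1,2) + sin(5t)·(1,-3)), X_2 = e^(t)(sin(5t)·(-1,2) - cos(5t)·(1,-3)).
General solution: c_1X_1 + c_2X_2.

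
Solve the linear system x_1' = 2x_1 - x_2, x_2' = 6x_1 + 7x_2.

x_1(t) = C_1e^(4t) - C_2e^(5t), x_2(t) = -2C_1e^(4t) + 3C_2e^(5t)

Coefficient matrix A = [[2, -1], [6, 7]].
Characteristic polynomial det(A - λI) = λ^2 - 9λ + 20 = 0.
Eigenvalues λ = 4, 5.
For λ=4: (A-λI) row 1 is [-2, -1], so an eigenvector is (1, -2).
For λ=5: (A-λI) row 1 is [-3, -1], so an eigenvector is (-1, 3).
General solution: C_1e^(4t)(1,-2) + C_2e^(5t)(-1,3).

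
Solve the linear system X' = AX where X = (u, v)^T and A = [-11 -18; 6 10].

u(t) = 3c_1e^(t) + 2c_2e^(-2t), v(t) = -2c_1e^(t) - c_2e^(-2t)

Coefficient matrix A = [[-11, -18], [6, 10]].
Characteristic polynomial det(A - λI) = λ^2 + λ - 2 = 0.
Eigenvalues λ = 1, -2.
For λ=1: (A-λI) row 1 is [-12, -18], so an eigenvector is (3, -2).
For λ=-2: (A-λI) row 1 is [-9, -18], so an eigenvector is (2, -1).
General solution: c_1e^(t)(3,-2) + c_2e^(-2t)(2,-1).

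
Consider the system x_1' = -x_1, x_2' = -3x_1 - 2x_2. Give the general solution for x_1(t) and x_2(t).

x_1(t) = K_2e^(-t), x_2(t) = K_1e^(-2t) - 3K_2e^(-t)

Coefficient matrix A = [[-1, 0], [-3, -2]].
Characteristic polynomial det(A - λI) = λ^2 + 3λ + 2 = 0.
Eigenvalues λ = -2, -1.
For λ=-2: (A-λI) row 1 is [1, 0], so an eigenvector is (0, 1).
For λ=-1: (A-λI) row 2 is [-3, -1], so an eigenvector is (1, -3).
General solution: K_1e^(-2t)(0,1) + K_2e^(-t)(1,-3).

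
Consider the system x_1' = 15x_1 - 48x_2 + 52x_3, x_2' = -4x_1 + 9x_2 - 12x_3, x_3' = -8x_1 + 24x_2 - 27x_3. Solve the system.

Coefficient matrix A = [[15, -48, 52], [-4, 9, -12], [-8, 24, -27]].
det(A - λI) = 0 gives eigenvalues λ = -1, 1, -3.
For λ=-1: eigenvector (-7,2,4).
For λ=1: eigenvector (-4,1,2).
For λ=-3: eigenvector (-6,1,3).
General solution: c_1e^(-t)(-7,2,4) + c_2e^(t)(-4,1,2) + c_3e^(-3t)(-6,1,3).

x_1(t) = -7c_1e^(-t) - 4c_2e^(t) - 6c_3e^(-3t), x_2(t) = 2c_1e^(-t) + c_2e^(t) + c_3e^(-3t), x_3(t) = 4c_1e^(-t) + 2c_2e^(t) + 3c_3e^(-3t)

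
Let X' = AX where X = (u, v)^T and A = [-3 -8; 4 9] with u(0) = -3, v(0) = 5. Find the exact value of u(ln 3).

A = [[-3,-8],[4,9]]; eigenvalues λ = 1, 5.
Eigenvectors: (2,-1) for λ=1, (-1,1) for λ=5.
From the initial condition, c_1 = 2, c_2 = 7.
u(ln 3) = (2)(3^1)(2) + (7)(3^5)(-1) = -1689.

-1689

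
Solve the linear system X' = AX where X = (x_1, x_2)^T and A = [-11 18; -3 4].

x_1(t) = 3c_1e^(-5t) + 2c_2e^(-2t), x_2(t) = c_1e^(-5t) + c_2e^(-2t)

Coefficient matrix A = [[-11, 18], [-3, 4]].
Characteristic polynomial det(A - λI) = λ^2 + 7λ + 10 = 0.
Eigenvalues λ = -5, -2.
For λ=-5: (A-λI) row 1 is [-6, 18], so an eigenvector is (3, 1).
For λ=-2: (A-λI) row 1 is [-9, 18], so an eigenvector is (2, 1).
General solution: c_1e^(-5t)(3,1) + c_2e^(-2t)(2,1).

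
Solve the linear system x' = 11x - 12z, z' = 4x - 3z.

x(t) = 3c_1e^(3t) + 2c_2e^(5t), z(t) = 2c_1e^(3t) + c_2e^(5t)

Coefficient matrix A = [[11, -12], [4, -3]].
Characteristic polynomial det(A - λI) = λ^2 - 8λ + 15 = 0.
Eigenvalues λ = 3, 5.
For λ=3: (A-λI) row 1 is [8, -12], so an eigenvector is (3, 2).
For λ=5: (A-λI) row 1 is [6, -12], so an eigenvector is (2, 1).
General solution: c_1e^(3t)(3,2) + c_2e^(5t)(2,1).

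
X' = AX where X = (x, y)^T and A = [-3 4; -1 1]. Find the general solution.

x(t) = -2C_1e^(-t) - 2C_2te^(-t) + C_2e^(-t), y(t) = -C_1e^(-t) - C_2te^(-t)

Coefficient matrix A = [[-3, 4], [-1, 1]].
Characteristic polynomial det(A - λI) = λ^2 + 2λ + 1 = 0.
Single eigenvalue λ = -1 with algebraic multiplicity 2.
Eigenvector v = (-2,-1); generalized eigenvector w with (A-λI)w=v is (1,0).
General solution: e^(-t)[C_1·v + C_2·(t·v + w)].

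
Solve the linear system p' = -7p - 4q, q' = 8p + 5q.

p(t) = K_1e^(t) + K_2e^(-3t), q(t) = -2K_1e^(t) - K_2e^(-3t)

Coefficient matrix A = [[-7, -4], [8, 5]].
Characteristic polynomial det(A - λI) = λ^2 + 2λ - 3 = 0.
Eigenvalues λ = 1, -3.
For λ=1: (A-λI) row 1 is [-8, -4], so an eigenvector is (1, -2).
For λ=-3: (A-λI) row 1 is [-4, -4], so an eigenvector is (1, -1).
General solution: K_1e^(t)(1,-2) + K_2e^(-3t)(1,-1).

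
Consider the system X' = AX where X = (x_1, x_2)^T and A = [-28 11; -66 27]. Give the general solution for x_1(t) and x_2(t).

Coefficient matrix A = [[-28, 11], [-66, 27]].
Characteristic polynomial det(A - λI) = λ^2 + λ - 30 = 0.
Eigenvalues λ = -6, 5.
For λ=-6: (A-λI) row 1 is [-22, 11], so an eigenvector is (-1, -2).
For λ=5: (A-λI) row 1 is [-33, 11], so an eigenvector is (-1, -3).
General solution: K_1e^(-6t)(-1,-2) + K_2e^(5t)(-1,-3).

x_1(t) = -K_1e^(-6t) - K_2e^(5t), x_2(t) = -2K_1e^(-6t) - 3K_2e^(5t)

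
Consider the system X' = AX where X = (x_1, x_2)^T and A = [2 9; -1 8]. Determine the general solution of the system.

Coefficient matrix A = [[2, 9], [-1, 8]].
Characteristic polynomial det(A - λI) = λ^2 - 10λ + 25 = 0.
Single eigenvalue λ = 5 with algebraic multiplicity 2.
Eigenvector v = (-3,-1); generalized eigenvector w with (A-λI)w=v is (1,0).
General solution: e^(5t)[c_1·v + c_2·(t·v + w)].

x_1(t) = -3c_1e^(5t) - 3c_2te^(5t) + c_2e^(5t), x_2(t) = -c_1e^(5t) - c_2te^(5t)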